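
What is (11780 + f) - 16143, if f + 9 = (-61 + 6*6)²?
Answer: -3747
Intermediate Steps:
f = 616 (f = -9 + (-61 + 6*6)² = -9 + (-61 + 36)² = -9 + (-25)² = -9 + 625 = 616)
(11780 + f) - 16143 = (11780 + 616) - 16143 = 12396 - 16143 = -3747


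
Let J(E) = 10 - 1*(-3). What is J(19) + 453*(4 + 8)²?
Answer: 65245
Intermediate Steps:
J(E) = 13 (J(E) = 10 + 3 = 13)
J(19) + 453*(4 + 8)² = 13 + 453*(4 + 8)² = 13 + 453*12² = 13 + 453*144 = 13 + 65232 = 65245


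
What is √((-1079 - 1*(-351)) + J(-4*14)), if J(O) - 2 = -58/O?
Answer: I*√142093/14 ≈ 26.925*I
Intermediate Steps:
J(O) = 2 - 58/O
√((-1079 - 1*(-351)) + J(-4*14)) = √((-1079 - 1*(-351)) + (2 - 58/((-4*14)))) = √((-1079 + 351) + (2 - 58/(-56))) = √(-728 + (2 - 58*(-1/56))) = √(-728 + (2 + 29/28)) = √(-728 + 85/28) = √(-20299/28) = I*√142093/14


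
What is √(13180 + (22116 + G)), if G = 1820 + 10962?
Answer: 3*√5342 ≈ 219.27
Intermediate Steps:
G = 12782
√(13180 + (22116 + G)) = √(13180 + (22116 + 12782)) = √(13180 + 34898) = √48078 = 3*√5342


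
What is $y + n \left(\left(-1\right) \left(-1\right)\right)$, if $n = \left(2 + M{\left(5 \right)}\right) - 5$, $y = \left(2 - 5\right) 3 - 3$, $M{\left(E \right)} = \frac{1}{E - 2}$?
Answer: $- \frac{44}{3} \approx -14.667$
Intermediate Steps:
$M{\left(E \right)} = \frac{1}{-2 + E}$
$y = -12$ ($y = \left(-3\right) 3 - 3 = -9 - 3 = -12$)
$n = - \frac{8}{3}$ ($n = \left(2 + \frac{1}{-2 + 5}\right) - 5 = \left(2 + \frac{1}{3}\right) - 5 = \frac{7}{3} - 5 = - \frac{8}{3} \approx -2.6667$)
$y + n \left(\left(-1\right) \left(-1\right)\right) = -12 - \frac{8 \left(\left(-1\right) \left(-1\right)\right)}{3} = -12 - \frac{8}{3} = - \frac{44}{3}$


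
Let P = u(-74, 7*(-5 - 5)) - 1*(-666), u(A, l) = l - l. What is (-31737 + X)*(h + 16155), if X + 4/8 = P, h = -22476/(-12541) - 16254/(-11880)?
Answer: -2770377673317523/5518040 ≈ -5.0206e+8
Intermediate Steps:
u(A, l) = 0
P = 666 (P = 0 - 1*(-666) = 0 + 666 = 666)
h = 8719561/2759020 (h = -22476*(-1/12541) - 16254*(-1/11880) = 22476/12541 + 301/220 = 8719561/2759020 ≈ 3.1604)
X = 1331/2 (X = -½ + 666 = 1331/2 ≈ 665.50)
(-31737 + X)*(h + 16155) = (-31737 + 1331/2)*(8719561/2759020 + 16155) = -62143/2*44580687661/2759020 = -2770377673317523/5518040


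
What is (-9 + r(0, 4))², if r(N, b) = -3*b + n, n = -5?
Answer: 676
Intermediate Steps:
r(N, b) = -5 - 3*b (r(N, b) = -3*b - 5 = -5 - 3*b)
(-9 + r(0, 4))² = (-9 + (-5 - 3*4))² = (-9 + (-5 - 12))² = (-9 - 17)² = (-26)² = 676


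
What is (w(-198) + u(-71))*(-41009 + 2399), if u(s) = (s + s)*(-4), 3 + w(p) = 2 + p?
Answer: -14247090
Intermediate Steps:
w(p) = -1 + p (w(p) = -3 + (2 + p) = -1 + p)
u(s) = -8*s (u(s) = (2*s)*(-4) = -8*s)
(w(-198) + u(-71))*(-41009 + 2399) = ((-1 - 198) - 8*(-71))*(-41009 + 2399) = (-199 + 568)*(-38610) = 369*(-38610) = -14247090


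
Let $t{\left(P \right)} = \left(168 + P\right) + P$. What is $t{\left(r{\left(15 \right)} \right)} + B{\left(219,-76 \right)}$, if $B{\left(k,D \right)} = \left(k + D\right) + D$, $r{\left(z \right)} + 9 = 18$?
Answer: $253$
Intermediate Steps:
$r{\left(z \right)} = 9$ ($r{\left(z \right)} = -9 + 18 = 9$)
$t{\left(P \right)} = 168 + 2 P$
$B{\left(k,D \right)} = k + 2 D$ ($B{\left(k,D \right)} = \left(D + k\right) + D = k + 2 D$)
$t{\left(r{\left(15 \right)} \right)} + B{\left(219,-76 \right)} = \left(168 + 2 \cdot 9\right) + \left(219 + 2 \left(-76\right)\right) = \left(168 + 18\right) + \left(219 - 152\right) = 186 + 67 = 253$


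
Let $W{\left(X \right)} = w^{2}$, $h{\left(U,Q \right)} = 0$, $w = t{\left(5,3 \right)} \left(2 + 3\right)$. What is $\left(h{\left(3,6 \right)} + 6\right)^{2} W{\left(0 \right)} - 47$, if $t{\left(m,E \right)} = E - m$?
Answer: $3553$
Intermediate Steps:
$w = -10$ ($w = \left(3 - 5\right) \left(2 + 3\right) = \left(3 - 5\right) 5 = \left(-2\right) 5 = -10$)
$W{\left(X \right)} = 100$ ($W{\left(X \right)} = \left(-10\right)^{2} = 100$)
$\left(h{\left(3,6 \right)} + 6\right)^{2} W{\left(0 \right)} - 47 = \left(0 + 6\right)^{2} \cdot 100 - 47 = 6^{2} \cdot 100 - 47 = 36 \cdot 100 - 47 = 3600 - 47 = 3553$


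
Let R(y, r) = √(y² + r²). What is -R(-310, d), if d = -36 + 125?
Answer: -√104021 ≈ -322.52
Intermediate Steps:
d = 89
R(y, r) = √(r² + y²)
-R(-310, d) = -√(89² + (-310)²) = -√(7921 + 96100) = -√104021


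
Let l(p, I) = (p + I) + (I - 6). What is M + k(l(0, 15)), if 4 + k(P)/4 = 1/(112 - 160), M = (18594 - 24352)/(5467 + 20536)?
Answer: -5087675/312036 ≈ -16.305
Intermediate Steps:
l(p, I) = -6 + p + 2*I (l(p, I) = (I + p) + (-6 + I) = -6 + p + 2*I)
M = -5758/26003 ≈ -0.22144
k(P) = -193/12 (k(P) = -16 + 4/(112 - 160) = -16 + 4/(-48) = -16 + 4*(-1/48) = -16 - 1/12 = -193/12)
M + k(l(0, 15)) = -5758/26003 - 193/12 = -5087675/312036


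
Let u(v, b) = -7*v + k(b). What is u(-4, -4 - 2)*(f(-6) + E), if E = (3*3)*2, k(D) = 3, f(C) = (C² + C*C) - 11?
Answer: 2449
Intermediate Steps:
f(C) = -11 + 2*C² (f(C) = (C² + C²) - 11 = 2*C² - 11 = -11 + 2*C²)
E = 18 (E = 9*2 = 18)
u(v, b) = 3 - 7*v (u(v, b) = -7*v + 3 = 3 - 7*v)
u(-4, -4 - 2)*(f(-6) + E) = (3 - 7*(-4))*((-11 + 2*(-6)²) + 18) = (3 + 28)*((-11 + 2*36) + 18) = 31*((-11 + 72) + 18) = 31*(61 + 18) = 31*79 = 2449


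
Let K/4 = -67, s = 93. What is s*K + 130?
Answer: -24794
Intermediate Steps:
K = -268 (K = 4*(-67) = -268)
s*K + 130 = 93*(-268) + 130 = -24924 + 130 = -24794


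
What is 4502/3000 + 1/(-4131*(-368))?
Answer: 285165809/190026000 ≈ 1.5007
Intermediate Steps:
4502/3000 + 1/(-4131*(-368)) = 4502*(1/3000) - 1/4131*(-1/368) = 2251/1500 + 1/1520208 = 285165809/190026000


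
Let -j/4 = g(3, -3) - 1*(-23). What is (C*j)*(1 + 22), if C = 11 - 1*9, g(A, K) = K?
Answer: -3680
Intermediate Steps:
C = 2 (C = 11 - 9 = 2)
j = -80 (j = -4*(-3 - 1*(-23)) = -4*(-3 + 23) = -4*20 = -80)
(C*j)*(1 + 22) = (2*(-80))*(1 + 22) = -160*23 = -3680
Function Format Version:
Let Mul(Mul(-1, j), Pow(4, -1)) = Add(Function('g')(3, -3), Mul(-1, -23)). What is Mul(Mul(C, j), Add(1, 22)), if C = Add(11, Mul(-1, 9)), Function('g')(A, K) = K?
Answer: -3680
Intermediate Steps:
C = 2 (C = Add(11, -9) = 2)
j = -80 (j = Mul(-4, Add(-3, Mul(-1, -23))) = Mul(-4, Add(-3, 23)) = Mul(-4, 20) = -80)
Mul(Mul(C, j), Add(1, 22)) = Mul(Mul(2, -80), Add(1, 22)) = Mul(-160, 23) = -3680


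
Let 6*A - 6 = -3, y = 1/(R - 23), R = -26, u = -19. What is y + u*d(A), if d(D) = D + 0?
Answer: -933/98 ≈ -9.5204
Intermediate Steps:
y = -1/49 (y = 1/(-26 - 23) = 1/(-49) = -1/49 ≈ -0.020408)
A = ½ (A = 1 + (⅙)*(-3) = 1 - ½ = ½ ≈ 0.50000)
d(D) = D
y + u*d(A) = -1/49 - 19*½ = -1/49 - 19/2 = -933/98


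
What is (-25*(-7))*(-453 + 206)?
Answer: -43225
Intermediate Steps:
(-25*(-7))*(-453 + 206) = 175*(-247) = -43225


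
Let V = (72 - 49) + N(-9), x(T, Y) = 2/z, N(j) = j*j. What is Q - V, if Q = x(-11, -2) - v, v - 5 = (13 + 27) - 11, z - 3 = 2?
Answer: -688/5 ≈ -137.60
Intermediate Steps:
N(j) = j²
z = 5 (z = 3 + 2 = 5)
x(T, Y) = ⅖ (x(T, Y) = 2/5 = 2*(⅕) = ⅖)
v = 34 (v = 5 + ((13 + 27) - 11) = 5 + (40 - 11) = 5 + 29 = 34)
V = 104 (V = (72 - 49) + (-9)² = 23 + 81 = 104)
Q = -168/5 (Q = ⅖ - 1*34 = ⅖ - 34 = -168/5 ≈ -33.600)
Q - V = -168/5 - 1*104 = -168/5 - 104 = -688/5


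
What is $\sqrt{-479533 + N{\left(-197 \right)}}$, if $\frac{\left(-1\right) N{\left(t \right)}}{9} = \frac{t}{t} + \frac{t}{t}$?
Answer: $i \sqrt{479551} \approx 692.5 i$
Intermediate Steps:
$N{\left(t \right)} = -18$ ($N{\left(t \right)} = - 9 \left(\frac{t}{t} + \frac{t}{t}\right) = - 9 \left(1 + 1\right) = \left(-9\right) 2 = -18$)
$\sqrt{-479533 + N{\left(-197 \right)}} = \sqrt{-479533 - 18} = \sqrt{-479551} = i \sqrt{479551}$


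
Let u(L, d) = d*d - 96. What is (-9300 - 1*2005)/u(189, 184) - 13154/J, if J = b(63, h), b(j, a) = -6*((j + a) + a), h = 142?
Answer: 42054203/7028832 ≈ 5.9831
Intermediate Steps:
b(j, a) = -12*a - 6*j (b(j, a) = -6*((a + j) + a) = -6*(j + 2*a) = -12*a - 6*j)
J = -2082 (J = -12*142 - 6*63 = -1704 - 378 = -2082)
u(L, d) = -96 + d² (u(L, d) = d² - 96 = -96 + d²)
(-9300 - 1*2005)/u(189, 184) - 13154/J = (-9300 - 1*2005)/(-96 + 184²) - 13154/(-2082) = (-9300 - 2005)/(-96 + 33856) - 13154*(-1/2082) = -11305/33760 + 6577/1041 = -11305*1/33760 + 6577/1041 = -2261/6752 + 6577/1041 = 42054203/7028832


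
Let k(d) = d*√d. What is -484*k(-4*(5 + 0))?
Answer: 19360*I*√5 ≈ 43290.0*I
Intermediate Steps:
k(d) = d^(3/2)
-484*k(-4*(5 + 0)) = -484*(-8*I*(5 + 0)^(3/2)) = -484*(-40*I*√5) = -(-19360)*I*√5 = 19360*I*√5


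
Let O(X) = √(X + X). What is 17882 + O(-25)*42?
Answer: 17882 + 210*I*√2 ≈ 17882.0 + 296.98*I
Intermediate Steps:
O(X) = √2*√X (O(X) = √(2*X) = √2*√X)
17882 + O(-25)*42 = 17882 + (√2*√(-25))*42 = 17882 + (√2*(5*I))*42 = 17882 + (5*I*√2)*42 = 17882 + 210*I*√2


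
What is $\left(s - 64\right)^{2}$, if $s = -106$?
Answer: $28900$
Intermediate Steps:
$\left(s - 64\right)^{2} = \left(-106 - 64\right)^{2} = \left(-170\right)^{2} = 28900$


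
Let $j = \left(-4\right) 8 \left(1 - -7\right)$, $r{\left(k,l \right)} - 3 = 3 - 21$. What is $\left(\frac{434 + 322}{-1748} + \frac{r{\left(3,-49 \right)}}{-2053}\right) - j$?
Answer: $\frac{229291754}{897161} \approx 255.57$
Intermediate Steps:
$r{\left(k,l \right)} = -15$ ($r{\left(k,l \right)} = 3 + \left(3 - 21\right) = 3 - 18 = -15$)
$j = -256$ ($j = - 32 \left(1 + 7\right) = \left(-32\right) 8 = -256$)
$\left(\frac{434 + 322}{-1748} + \frac{r{\left(3,-49 \right)}}{-2053}\right) - j = \left(\frac{434 + 322}{-1748} - \frac{15}{-2053}\right) - -256 = \left(756 \left(- \frac{1}{1748}\right) - - \frac{15}{2053}\right) + 256 = \left(- \frac{189}{437} + \frac{15}{2053}\right) + 256 = - \frac{381462}{897161} + 256 = \frac{229291754}{897161}$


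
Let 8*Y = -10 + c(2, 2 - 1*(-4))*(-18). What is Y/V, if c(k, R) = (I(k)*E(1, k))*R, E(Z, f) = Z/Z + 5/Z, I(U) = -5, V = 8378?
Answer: 1615/33512 ≈ 0.048192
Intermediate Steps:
E(Z, f) = 1 + 5/Z
c(k, R) = -30*R (c(k, R) = (-5*(5 + 1)/1)*R = (-5*6)*R = -30*R)
Y = 1615/4 (Y = (-10 - 30*(2 - 1*(-4))*(-18))/8 = (-10 - 30*(2 + 4)*(-18))/8 = (-10 - 30*6*(-18))/8 = (-10 - 180*(-18))/8 = (-10 + 3240)/8 = (⅛)*3230 = 1615/4 ≈ 403.75)
Y/V = (1615/4)/8378 = (1615/4)*(1/8378) = 1615/33512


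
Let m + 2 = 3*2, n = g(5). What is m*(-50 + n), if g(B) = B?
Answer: -180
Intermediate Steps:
n = 5
m = 4 (m = -2 + 3*2 = -2 + 6 = 4)
m*(-50 + n) = 4*(-50 + 5) = 4*(-45) = -180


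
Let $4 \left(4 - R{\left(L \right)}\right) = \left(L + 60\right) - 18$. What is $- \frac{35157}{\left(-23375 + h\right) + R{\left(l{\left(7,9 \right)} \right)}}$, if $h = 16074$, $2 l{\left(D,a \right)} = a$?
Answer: $\frac{281256}{58469} \approx 4.8103$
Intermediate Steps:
$l{\left(D,a \right)} = \frac{a}{2}$
$R{\left(L \right)} = - \frac{13}{2} - \frac{L}{4}$ ($R{\left(L \right)} = 4 - \frac{\left(L + 60\right) - 18}{4} = 4 - \frac{\left(60 + L\right) - 18}{4} = 4 - \frac{42 + L}{4} = 4 - \left(\frac{21}{2} + \frac{L}{4}\right) = - \frac{13}{2} - \frac{L}{4}$)
$- \frac{35157}{\left(-23375 + h\right) + R{\left(l{\left(7,9 \right)} \right)}} = - \frac{35157}{\left(-23375 + 16074\right) - \left(\frac{13}{2} + \frac{\frac{1}{2} \cdot 9}{4}\right)} = - \frac{35157}{-7301 - \frac{61}{8}} = - \frac{35157}{- \frac{58469}{8}} = \left(-35157\right) \left(- \frac{8}{58469}\right) = \frac{281256}{58469}$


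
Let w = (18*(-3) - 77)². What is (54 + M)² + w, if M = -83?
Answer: 18002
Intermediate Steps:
w = 17161 (w = (-54 - 77)² = (-131)² = 17161)
(54 + M)² + w = (54 - 83)² + 17161 = (-29)² + 17161 = 841 + 17161 = 18002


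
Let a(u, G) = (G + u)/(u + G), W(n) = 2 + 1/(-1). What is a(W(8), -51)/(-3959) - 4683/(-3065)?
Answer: 18536932/12134335 ≈ 1.5276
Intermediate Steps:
W(n) = 1 (W(n) = 2 + 1*(-1) = 2 - 1 = 1)
a(u, G) = 1 (a(u, G) = (G + u)/(G + u) = 1)
a(W(8), -51)/(-3959) - 4683/(-3065) = 1/(-3959) - 4683/(-3065) = 1*(-1/3959) - 4683*(-1/3065) = -1/3959 + 4683/3065 = 18536932/12134335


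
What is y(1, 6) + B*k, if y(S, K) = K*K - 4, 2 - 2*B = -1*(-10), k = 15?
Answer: -28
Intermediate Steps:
B = -4 (B = 1 - (-1)*(-10)/2 = 1 - 1/2*10 = 1 - 5 = -4)
y(S, K) = -4 + K**2 (y(S, K) = K**2 - 4 = -4 + K**2)
y(1, 6) + B*k = (-4 + 6**2) - 4*15 = (-4 + 36) - 60 = 32 - 60 = -28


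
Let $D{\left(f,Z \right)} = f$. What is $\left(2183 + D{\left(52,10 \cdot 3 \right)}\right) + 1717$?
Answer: $3952$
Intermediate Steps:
$\left(2183 + D{\left(52,10 \cdot 3 \right)}\right) + 1717 = \left(2183 + 52\right) + 1717 = 2235 + 1717 = 3952$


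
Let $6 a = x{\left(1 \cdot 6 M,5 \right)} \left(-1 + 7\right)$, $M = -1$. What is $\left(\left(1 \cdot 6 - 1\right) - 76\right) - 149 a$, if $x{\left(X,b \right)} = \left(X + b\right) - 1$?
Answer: $227$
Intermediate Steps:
$x{\left(X,b \right)} = -1 + X + b$
$a = -2$ ($a = \frac{\left(-1 + 1 \cdot 6 \left(-1\right) + 5\right) \left(-1 + 7\right)}{6} = \frac{\left(-1 + 6 \left(-1\right) + 5\right) 6}{6} = \frac{\left(-1 - 6 + 5\right) 6}{6} = \frac{\left(-2\right) 6}{6} = \frac{1}{6} \left(-12\right) = -2$)
$\left(\left(1 \cdot 6 - 1\right) - 76\right) - 149 a = \left(\left(1 \cdot 6 - 1\right) - 76\right) - -298 = \left(\left(6 - 1\right) - 76\right) + 298 = \left(5 - 76\right) + 298 = -71 + 298 = 227$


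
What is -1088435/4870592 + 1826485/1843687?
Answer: 6889329769275/8979847152704 ≈ 0.76720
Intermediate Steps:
-1088435/4870592 + 1826485/1843687 = 6889329769275/8979847152704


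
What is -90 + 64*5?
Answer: 230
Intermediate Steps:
-90 + 64*5 = -90 + 320 = 230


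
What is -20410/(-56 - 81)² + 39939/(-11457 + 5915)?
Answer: -862727311/104017798 ≈ -8.2940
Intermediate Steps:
-20410/(-56 - 81)² + 39939/(-11457 + 5915) = -20410/((-137)²) + 39939/(-5542) = -20410/18769 + 39939*(-1/5542) = -20410*1/18769 - 39939/5542 = -20410/18769 - 39939/5542 = -862727311/104017798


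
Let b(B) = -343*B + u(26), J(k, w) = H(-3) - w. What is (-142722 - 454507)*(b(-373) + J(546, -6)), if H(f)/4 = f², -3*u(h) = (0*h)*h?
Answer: -76433964649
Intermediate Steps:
u(h) = 0 (u(h) = -0*h*h/3 = -0*h = -⅓*0 = 0)
H(f) = 4*f²
J(k, w) = 36 - w (J(k, w) = 4*(-3)² - w = 4*9 - w = 36 - w)
b(B) = -343*B (b(B) = -343*B + 0 = -343*B)
(-142722 - 454507)*(b(-373) + J(546, -6)) = (-142722 - 454507)*(-343*(-373) + (36 - 1*(-6))) = -597229*(127939 + (36 + 6)) = -597229*(127939 + 42) = -597229*127981 = -76433964649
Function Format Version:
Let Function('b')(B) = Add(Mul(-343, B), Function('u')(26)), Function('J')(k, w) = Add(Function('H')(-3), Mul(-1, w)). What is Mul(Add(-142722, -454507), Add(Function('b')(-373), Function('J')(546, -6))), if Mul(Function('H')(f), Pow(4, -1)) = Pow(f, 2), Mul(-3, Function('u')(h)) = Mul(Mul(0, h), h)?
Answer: -76433964649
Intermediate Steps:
Function('u')(h) = 0 (Function('u')(h) = Mul(Rational(-1, 3), Mul(Mul(0, h), h)) = Mul(Rational(-1, 3), Mul(0, h)) = Mul(Rational(-1, 3), 0) = 0)
Function('H')(f) = Mul(4, Pow(f, 2))
Function('J')(k, w) = Add(36, Mul(-1, w)) (Function('J')(k, w) = Add(Mul(4, Pow(-3, 2)), Mul(-1, w)) = Add(Mul(4, 9), Mul(-1, w)) = Add(36, Mul(-1, w)))
Function('b')(B) = Mul(-343, B) (Function('b')(B) = Add(Mul(-343, B), 0) = Mul(-343, B))
Mul(Add(-142722, -454507), Add(Function('b')(-373), Function('J')(546, -6))) = Mul(Add(-142722, -454507), Add(Mul(-343, -373), Add(36, Mul(-1, -6)))) = Mul(-597229, Add(127939, Add(36, 6))) = Mul(-597229, Add(127939, 42)) = Mul(-597229, 127981) = -76433964649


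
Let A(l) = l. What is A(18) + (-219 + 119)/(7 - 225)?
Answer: 2012/109 ≈ 18.459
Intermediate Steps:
A(18) + (-219 + 119)/(7 - 225) = 18 + (-219 + 119)/(7 - 225) = 18 - 100/(-218) = 18 - 100*(-1/218) = 18 + 50/109 = 2012/109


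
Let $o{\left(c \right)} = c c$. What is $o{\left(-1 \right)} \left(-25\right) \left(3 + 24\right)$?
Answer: $-675$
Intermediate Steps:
$o{\left(c \right)} = c^{2}$
$o{\left(-1 \right)} \left(-25\right) \left(3 + 24\right) = \left(-1\right)^{2} \left(-25\right) \left(3 + 24\right) = 1 \left(-25\right) 27 = \left(-25\right) 27 = -675$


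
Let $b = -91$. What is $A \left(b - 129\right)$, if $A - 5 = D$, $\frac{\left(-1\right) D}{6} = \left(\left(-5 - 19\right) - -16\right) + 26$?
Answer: $22660$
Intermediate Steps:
$D = -108$ ($D = - 6 \left(\left(\left(-5 - 19\right) - -16\right) + 26\right) = - 6 \left(\left(-24 + 16\right) + 26\right) = - 6 \left(-8 + 26\right) = \left(-6\right) 18 = -108$)
$A = -103$ ($A = 5 - 108 = -103$)
$A \left(b - 129\right) = - 103 \left(-91 - 129\right) = \left(-103\right) \left(-220\right) = 22660$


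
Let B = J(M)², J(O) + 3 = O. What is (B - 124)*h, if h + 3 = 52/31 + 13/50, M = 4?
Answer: 202581/1550 ≈ 130.70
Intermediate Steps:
J(O) = -3 + O
B = 1 (B = (-3 + 4)² = 1² = 1)
h = -1647/1550 (h = -3 + (52/31 + 13/50) = -3 + 3003/1550 = -1647/1550 ≈ -1.0626)
(B - 124)*h = (1 - 124)*(-1647/1550) = -123*(-1647/1550) = 202581/1550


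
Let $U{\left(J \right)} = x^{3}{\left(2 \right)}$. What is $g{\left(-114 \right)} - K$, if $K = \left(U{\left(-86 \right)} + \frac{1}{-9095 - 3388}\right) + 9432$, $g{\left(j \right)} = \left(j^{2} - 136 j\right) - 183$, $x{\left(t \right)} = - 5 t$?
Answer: $\frac{248224456}{12483} \approx 19885.0$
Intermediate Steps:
$g{\left(j \right)} = -183 + j^{2} - 136 j$
$U{\left(J \right)} = -1000$ ($U{\left(J \right)} = \left(\left(-5\right) 2\right)^{3} = \left(-10\right)^{3} = -1000$)
$K = \frac{105256655}{12483}$ ($K = \left(-1000 + \frac{1}{-9095 - 3388}\right) + 9432 = \left(-1000 + \frac{1}{-12483}\right) + 9432 = \left(-1000 - \frac{1}{12483}\right) + 9432 = - \frac{12483001}{12483} + 9432 = \frac{105256655}{12483} \approx 8432.0$)
$g{\left(-114 \right)} - K = \left(-183 + \left(-114\right)^{2} - -15504\right) - \frac{105256655}{12483} = \left(-183 + 12996 + 15504\right) - \frac{105256655}{12483} = 28317 - \frac{105256655}{12483} = \frac{248224456}{12483}$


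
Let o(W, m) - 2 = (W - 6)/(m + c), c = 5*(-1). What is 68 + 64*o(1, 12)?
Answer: 1052/7 ≈ 150.29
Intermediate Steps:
c = -5
o(W, m) = 2 + (-6 + W)/(-5 + m) (o(W, m) = 2 + (W - 6)/(m - 5) = 2 + (-6 + W)/(-5 + m))
68 + 64*o(1, 12) = 68 + 64*((-16 + 1 + 2*12)/(-5 + 12)) = 68 + 64*((-16 + 1 + 24)/7) = 68 + 64*((⅐)*9) = 68 + 64*(9/7) = 68 + 576/7 = 1052/7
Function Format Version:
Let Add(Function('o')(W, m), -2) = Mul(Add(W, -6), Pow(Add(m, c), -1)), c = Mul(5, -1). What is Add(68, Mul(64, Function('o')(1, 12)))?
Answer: Rational(1052, 7) ≈ 150.29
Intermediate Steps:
c = -5
Function('o')(W, m) = Add(2, Mul(Pow(Add(-5, m), -1), Add(-6, W))) (Function('o')(W, m) = Add(2, Mul(Add(W, -6), Pow(Add(m, -5), -1))) = Add(2, Mul(Add(-6, W), Pow(Add(-5, m), -1))) = Add(2, Mul(Pow(Add(-5, m), -1), Add(-6, W))))
Add(68, Mul(64, Function('o')(1, 12))) = Add(68, Mul(64, Mul(Pow(Add(-5, 12), -1), Add(-16, 1, Mul(2, 12))))) = Add(68, Mul(64, Mul(Pow(7, -1), Add(-16, 1, 24)))) = Add(68, Mul(64, Mul(Rational(1, 7), 9))) = Add(68, Mul(64, Rational(9, 7))) = Add(68, Rational(576, 7)) = Rational(1052, 7)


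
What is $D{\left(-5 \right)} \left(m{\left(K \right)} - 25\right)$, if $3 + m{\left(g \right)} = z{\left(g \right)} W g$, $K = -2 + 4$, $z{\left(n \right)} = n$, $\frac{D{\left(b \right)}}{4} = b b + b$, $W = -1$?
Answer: $-2560$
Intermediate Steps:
$D{\left(b \right)} = 4 b + 4 b^{2}$ ($D{\left(b \right)} = 4 \left(b b + b\right) = 4 \left(b^{2} + b\right) = 4 \left(b + b^{2}\right) = 4 b + 4 b^{2}$)
$K = 2$
$m{\left(g \right)} = -3 - g^{2}$ ($m{\left(g \right)} = -3 + g \left(-1\right) g = -3 + - g g = -3 - g^{2}$)
$D{\left(-5 \right)} \left(m{\left(K \right)} - 25\right) = 4 \left(-5\right) \left(1 - 5\right) \left(\left(-3 - 2^{2}\right) - 25\right) = 4 \left(-5\right) \left(-4\right) \left(\left(-3 - 4\right) - 25\right) = 80 \left(\left(-3 - 4\right) - 25\right) = 80 \left(-7 - 25\right) = 80 \left(-32\right) = -2560$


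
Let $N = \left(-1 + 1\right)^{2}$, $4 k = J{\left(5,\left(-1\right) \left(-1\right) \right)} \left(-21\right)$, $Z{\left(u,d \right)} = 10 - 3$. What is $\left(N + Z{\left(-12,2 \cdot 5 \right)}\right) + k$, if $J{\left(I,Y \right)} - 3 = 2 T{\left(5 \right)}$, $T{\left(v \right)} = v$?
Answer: $- \frac{245}{4} \approx -61.25$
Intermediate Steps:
$J{\left(I,Y \right)} = 13$ ($J{\left(I,Y \right)} = 3 + 2 \cdot 5 = 3 + 10 = 13$)
$Z{\left(u,d \right)} = 7$
$k = - \frac{273}{4}$ ($k = \frac{13 \left(-21\right)}{4} = \frac{1}{4} \left(-273\right) = - \frac{273}{4} \approx -68.25$)
$N = 0$ ($N = 0^{2} = 0$)
$\left(N + Z{\left(-12,2 \cdot 5 \right)}\right) + k = \left(0 + 7\right) - \frac{273}{4} = 7 - \frac{273}{4} = - \frac{245}{4}$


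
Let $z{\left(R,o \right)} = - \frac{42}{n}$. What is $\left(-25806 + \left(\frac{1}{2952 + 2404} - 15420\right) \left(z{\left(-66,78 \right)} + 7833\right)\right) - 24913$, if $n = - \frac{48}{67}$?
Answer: $- \frac{5216297310739}{42848} \approx -1.2174 \cdot 10^{8}$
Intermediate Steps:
$n = - \frac{48}{67}$ ($n = \left(-48\right) \frac{1}{67} = - \frac{48}{67} \approx -0.71642$)
$z{\left(R,o \right)} = \frac{469}{8}$ ($z{\left(R,o \right)} = - \frac{42}{- \frac{48}{67}} = \left(-42\right) \left(- \frac{67}{48}\right) = \frac{469}{8}$)
$\left(-25806 + \left(\frac{1}{2952 + 2404} - 15420\right) \left(z{\left(-66,78 \right)} + 7833\right)\right) - 24913 = \left(-25806 + \left(\frac{1}{2952 + 2404} - 15420\right) \left(\frac{469}{8} + 7833\right)\right) - 24913 = \left(-25806 + \left(\frac{1}{5356} - 15420\right) \frac{63133}{8}\right) - 24913 = \left(-25806 - \frac{5214124103027}{42848}\right) - 24913 = - \frac{5215229838515}{42848} - 24913 = - \frac{5216297310739}{42848}$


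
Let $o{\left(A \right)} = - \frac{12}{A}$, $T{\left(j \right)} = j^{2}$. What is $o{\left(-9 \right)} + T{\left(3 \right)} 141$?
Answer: $\frac{3811}{3} \approx 1270.3$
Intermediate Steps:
$o{\left(-9 \right)} + T{\left(3 \right)} 141 = - \frac{12}{-9} + 3^{2} \cdot 141 = \left(-12\right) \left(- \frac{1}{9}\right) + 9 \cdot 141 = \frac{4}{3} + 1269 = \frac{3811}{3}$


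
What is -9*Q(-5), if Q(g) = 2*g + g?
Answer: 135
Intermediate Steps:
Q(g) = 3*g
-9*Q(-5) = -27*(-5) = -9*(-15) = 135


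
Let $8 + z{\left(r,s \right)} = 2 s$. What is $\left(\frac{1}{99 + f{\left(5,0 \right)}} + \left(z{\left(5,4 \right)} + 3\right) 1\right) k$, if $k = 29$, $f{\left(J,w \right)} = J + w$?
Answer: $\frac{9077}{104} \approx 87.279$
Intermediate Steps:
$z{\left(r,s \right)} = -8 + 2 s$
$\left(\frac{1}{99 + f{\left(5,0 \right)}} + \left(z{\left(5,4 \right)} + 3\right) 1\right) k = \left(\frac{1}{99 + \left(5 + 0\right)} + \left(\left(-8 + 2 \cdot 4\right) + 3\right) 1\right) 29 = \left(\frac{1}{99 + 5} + \left(\left(-8 + 8\right) + 3\right) 1\right) 29 = \left(\frac{1}{104} + \left(0 + 3\right) 1\right) 29 = \left(\frac{1}{104} + 3 \cdot 1\right) 29 = \left(\frac{1}{104} + 3\right) 29 = \frac{313}{104} \cdot 29 = \frac{9077}{104}$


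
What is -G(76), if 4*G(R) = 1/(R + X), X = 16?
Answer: -1/368 ≈ -0.0027174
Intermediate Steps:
G(R) = 1/(4*(16 + R)) (G(R) = 1/(4*(R + 16)) = 1/(4*(16 + R)))
-G(76) = -1/(4*(16 + 76)) = -1/(4*92) = -1*1/368 = -1/368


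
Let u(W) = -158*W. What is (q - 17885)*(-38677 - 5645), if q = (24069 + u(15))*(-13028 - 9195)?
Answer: 21373609121364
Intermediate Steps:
q = -482216877 (q = (24069 - 158*15)*(-13028 - 9195) = (24069 - 2370)*(-22223) = 21699*(-22223) = -482216877)
(q - 17885)*(-38677 - 5645) = (-482216877 - 17885)*(-38677 - 5645) = -482234762*(-44322) = 21373609121364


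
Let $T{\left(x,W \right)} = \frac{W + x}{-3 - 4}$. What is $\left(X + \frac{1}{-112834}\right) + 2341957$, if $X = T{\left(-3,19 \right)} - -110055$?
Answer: $\frac{1936690448705}{789838} \approx 2.452 \cdot 10^{6}$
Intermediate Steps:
$T{\left(x,W \right)} = - \frac{W}{7} - \frac{x}{7}$ ($T{\left(x,W \right)} = \frac{W + x}{-7} = \left(W + x\right) \left(- \frac{1}{7}\right) = - \frac{W}{7} - \frac{x}{7}$)
$X = \frac{770369}{7}$ ($X = \left(\left(- \frac{1}{7}\right) 19 - - \frac{3}{7}\right) - -110055 = \left(- \frac{19}{7} + \frac{3}{7}\right) + 110055 = - \frac{16}{7} + 110055 = \frac{770369}{7} \approx 1.1005 \cdot 10^{5}$)
$\left(X + \frac{1}{-112834}\right) + 2341957 = \left(\frac{770369}{7} + \frac{1}{-112834}\right) + 2341957 = \left(\frac{770369}{7} - \frac{1}{112834}\right) + 2341957 = \frac{86923815739}{789838} + 2341957 = \frac{1936690448705}{789838}$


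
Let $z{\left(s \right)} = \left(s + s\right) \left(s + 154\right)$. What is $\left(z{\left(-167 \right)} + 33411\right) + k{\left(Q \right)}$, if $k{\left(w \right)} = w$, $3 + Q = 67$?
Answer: $37817$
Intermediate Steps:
$Q = 64$ ($Q = -3 + 67 = 64$)
$z{\left(s \right)} = 2 s \left(154 + s\right)$
$\left(z{\left(-167 \right)} + 33411\right) + k{\left(Q \right)} = \left(2 \left(-167\right) \left(154 - 167\right) + 33411\right) + 64 = \left(2 \left(-167\right) \left(-13\right) + 33411\right) + 64 = \left(4342 + 33411\right) + 64 = 37753 + 64 = 37817$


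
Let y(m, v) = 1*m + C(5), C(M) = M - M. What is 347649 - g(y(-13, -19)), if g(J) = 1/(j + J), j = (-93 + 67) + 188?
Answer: 51799700/149 ≈ 3.4765e+5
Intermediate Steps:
j = 162 (j = -26 + 188 = 162)
C(M) = 0
y(m, v) = m (y(m, v) = 1*m + 0 = m + 0 = m)
g(J) = 1/(162 + J)
347649 - g(y(-13, -19)) = 347649 - 1/(162 - 13) = 347649 - 1/149 = 51799700/149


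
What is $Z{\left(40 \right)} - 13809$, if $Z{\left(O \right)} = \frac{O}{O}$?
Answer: $-13808$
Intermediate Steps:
$Z{\left(O \right)} = 1$
$Z{\left(40 \right)} - 13809 = 1 - 13809 = -13808$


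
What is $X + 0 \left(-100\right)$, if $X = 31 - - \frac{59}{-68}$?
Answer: $\frac{2049}{68} \approx 30.132$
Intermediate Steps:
$X = \frac{2049}{68}$ ($X = 31 - \left(-59\right) \left(- \frac{1}{68}\right) = 31 - \frac{59}{68} = \frac{2049}{68} \approx 30.132$)
$X + 0 \left(-100\right) = \frac{2049}{68} + 0 \left(-100\right) = \frac{2049}{68} + 0 = \frac{2049}{68}$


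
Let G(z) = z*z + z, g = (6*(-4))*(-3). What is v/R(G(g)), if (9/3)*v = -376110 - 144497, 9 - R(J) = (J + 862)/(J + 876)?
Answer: -76008622/3505 ≈ -21686.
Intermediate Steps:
g = 72 (g = -24*(-3) = 72)
G(z) = z + z**2 (G(z) = z**2 + z = z + z**2)
R(J) = 9 - (862 + J)/(876 + J) (R(J) = 9 - (J + 862)/(J + 876) = 9 - (862 + J)/(876 + J))
v = -520607/3 (v = (-376110 - 144497)/3 = (1/3)*(-520607) = -520607/3 ≈ -1.7354e+5)
v/R(G(g)) = -520607*(876 + 72*(1 + 72))/(2*(3511 + 4*(72*(1 + 72))))/3 = -520607*(876 + 72*73)/(2*(3511 + 4*(72*73)))/3 = -520607*(876 + 5256)/(2*(3511 + 4*5256))/3 = -520607*3066/(3511 + 21024)/3 = -520607/(3*(2*(1/6132)*24535)) = -520607/(3*3505/438) = -520607/3*438/3505 = -76008622/3505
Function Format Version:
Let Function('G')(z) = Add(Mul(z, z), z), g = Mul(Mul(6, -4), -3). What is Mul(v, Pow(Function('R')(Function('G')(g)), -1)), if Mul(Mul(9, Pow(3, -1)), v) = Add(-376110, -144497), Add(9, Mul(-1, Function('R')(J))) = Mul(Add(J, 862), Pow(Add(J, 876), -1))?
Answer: Rational(-76008622, 3505) ≈ -21686.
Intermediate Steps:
g = 72 (g = Mul(-24, -3) = 72)
Function('G')(z) = Add(z, Pow(z, 2)) (Function('G')(z) = Add(Pow(z, 2), z) = Add(z, Pow(z, 2)))
Function('R')(J) = Add(9, Mul(-1, Pow(Add(876, J), -1), Add(862, J))) (Function('R')(J) = Add(9, Mul(-1, Mul(Add(J, 862), Pow(Add(J, 876), -1)))) = Add(9, Mul(-1, Mul(Add(862, J), Pow(Add(876, J), -1)))) = Add(9, Mul(-1, Mul(Pow(Add(876, J), -1), Add(862, J)))) = Add(9, Mul(-1, Pow(Add(876, J), -1), Add(862, J))))
v = Rational(-520607, 3) (v = Mul(Rational(1, 3), Add(-376110, -144497)) = Mul(Rational(1, 3), -520607) = Rational(-520607, 3) ≈ -1.7354e+5)
Mul(v, Pow(Function('R')(Function('G')(g)), -1)) = Mul(Rational(-520607, 3), Pow(Mul(2, Pow(Add(876, Mul(72, Add(1, 72))), -1), Add(3511, Mul(4, Mul(72, Add(1, 72))))), -1)) = Mul(Rational(-520607, 3), Pow(Mul(2, Pow(Add(876, Mul(72, 73)), -1), Add(3511, Mul(4, Mul(72, 73)))), -1)) = Mul(Rational(-520607, 3), Pow(Mul(2, Pow(Add(876, 5256), -1), Add(3511, Mul(4, 5256))), -1)) = Mul(Rational(-520607, 3), Pow(Mul(2, Pow(6132, -1), Add(3511, 21024)), -1)) = Mul(Rational(-520607, 3), Pow(Mul(2, Rational(1, 6132), 24535), -1)) = Mul(Rational(-520607, 3), Pow(Rational(3505, 438), -1)) = Mul(Rational(-520607, 3), Rational(438, 3505)) = Rational(-76008622, 3505)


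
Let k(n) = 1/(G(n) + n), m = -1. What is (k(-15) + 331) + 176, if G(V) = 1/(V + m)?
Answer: 122171/241 ≈ 506.93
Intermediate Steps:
G(V) = 1/(-1 + V) (G(V) = 1/(V - 1) = 1/(-1 + V))
k(n) = 1/(n + 1/(-1 + n)) (k(n) = 1/(1/(-1 + n) + n) = 1/(n + 1/(-1 + n)))
(k(-15) + 331) + 176 = ((-1 - 15)/(1 - 15*(-1 - 15)) + 331) + 176 = (-16/(1 - 15*(-16)) + 331) + 176 = (-16/(1 + 240) + 331) + 176 = (-16/241 + 331) + 176 = 79755/241 + 176 = 122171/241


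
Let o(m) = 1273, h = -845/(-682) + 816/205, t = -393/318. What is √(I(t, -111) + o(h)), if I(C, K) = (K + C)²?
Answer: √155842037/106 ≈ 117.77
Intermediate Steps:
t = -131/106 (t = -393*1/318 = -131/106 ≈ -1.2358)
h = 729737/139810 (h = -845*(-1/682) + 816*(1/205) = 845/682 + 816/205 = 729737/139810 ≈ 5.2195)
I(C, K) = (C + K)²
√(I(t, -111) + o(h)) = √((-131/106 - 111)² + 1273) = √((-11897/106)² + 1273) = √(141538609/11236 + 1273) = √(155842037/11236) = √155842037/106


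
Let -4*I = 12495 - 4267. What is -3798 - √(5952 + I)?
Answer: -3798 - √3895 ≈ -3860.4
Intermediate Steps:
I = -2057 (I = -(12495 - 4267)/4 = -¼*8228 = -2057)
-3798 - √(5952 + I) = -3798 - √(5952 - 2057) = -3798 - √3895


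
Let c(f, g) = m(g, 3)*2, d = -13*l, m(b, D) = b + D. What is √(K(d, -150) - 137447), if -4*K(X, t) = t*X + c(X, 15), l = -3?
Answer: I*√543974/2 ≈ 368.77*I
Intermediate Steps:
m(b, D) = D + b
d = 39 (d = -13*(-3) = 39)
c(f, g) = 6 + 2*g (c(f, g) = (3 + g)*2 = 6 + 2*g)
K(X, t) = -9 - X*t/4 (K(X, t) = -(t*X + (6 + 2*15))/4 = -(X*t + (6 + 30))/4 = -(X*t + 36)/4 = -(36 + X*t)/4 = -9 - X*t/4)
√(K(d, -150) - 137447) = √((-9 - ¼*39*(-150)) - 137447) = √((-9 + 2925/2) - 137447) = √(2907/2 - 137447) = √(-271987/2) = I*√543974/2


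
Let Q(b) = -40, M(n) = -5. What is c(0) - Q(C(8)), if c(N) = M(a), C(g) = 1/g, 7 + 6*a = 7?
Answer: 35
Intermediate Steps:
a = 0 (a = -7/6 + (1/6)*7 = -7/6 + 7/6 = 0)
c(N) = -5
c(0) - Q(C(8)) = -5 - 1*(-40) = -5 + 40 = 35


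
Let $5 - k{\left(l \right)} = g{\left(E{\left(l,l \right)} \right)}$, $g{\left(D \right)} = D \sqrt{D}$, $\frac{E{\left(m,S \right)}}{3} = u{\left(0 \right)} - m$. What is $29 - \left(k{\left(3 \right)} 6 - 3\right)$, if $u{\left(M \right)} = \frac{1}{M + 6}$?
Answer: $2 - \frac{51 i \sqrt{34}}{2} \approx 2.0 - 148.69 i$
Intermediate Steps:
$u{\left(M \right)} = \frac{1}{6 + M}$
$E{\left(m,S \right)} = \frac{1}{2} - 3 m$ ($E{\left(m,S \right)} = 3 \left(\frac{1}{6 + 0} - m\right) = 3 \left(\frac{1}{6} - m\right) = \frac{1}{2} - 3 m$)
$g{\left(D \right)} = D^{\frac{3}{2}}$
$k{\left(l \right)} = 5 - \left(\frac{1}{2} - 3 l\right)^{\frac{3}{2}}$
$29 - \left(k{\left(3 \right)} 6 - 3\right) = 29 - \left(\left(5 - \frac{\sqrt{2} \left(1 - 18\right)^{\frac{3}{2}}}{4}\right) 6 - 3\right) = 29 - \left(\left(5 - \frac{\sqrt{2} \left(-17\right)^{\frac{3}{2}}}{4}\right) 6 - 3\right) = 29 - \left(\left(5 - \frac{\sqrt{2} \left(- 17 i \sqrt{17}\right)}{4}\right) 6 - 3\right) = 29 - \left(\left(5 + \frac{17 i \sqrt{34}}{4}\right) 6 - 3\right) = 29 - \left(\left(30 + \frac{51 i \sqrt{34}}{2}\right) - 3\right) = 29 - \left(27 + \frac{51 i \sqrt{34}}{2}\right) = 2 - \frac{51 i \sqrt{34}}{2}$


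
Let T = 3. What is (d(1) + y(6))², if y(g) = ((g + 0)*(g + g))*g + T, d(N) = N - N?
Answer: 189225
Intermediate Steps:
d(N) = 0
y(g) = 3 + 2*g³ (y(g) = ((g + 0)*(g + g))*g + 3 = (g*(2*g))*g + 3 = (2*g²)*g + 3 = 2*g³ + 3 = 3 + 2*g³)
(d(1) + y(6))² = (0 + (3 + 2*6³))² = (0 + (3 + 2*216))² = (0 + (3 + 432))² = (0 + 435)² = 435² = 189225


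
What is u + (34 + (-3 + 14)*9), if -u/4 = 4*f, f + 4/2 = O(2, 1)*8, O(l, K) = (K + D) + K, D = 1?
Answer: -219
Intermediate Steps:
O(l, K) = 1 + 2*K (O(l, K) = (K + 1) + K = (1 + K) + K = 1 + 2*K)
f = 22 (f = -2 + (1 + 2*1)*8 = -2 + (1 + 2)*8 = -2 + 3*8 = -2 + 24 = 22)
u = -352 (u = -16*22 = -4*88 = -352)
u + (34 + (-3 + 14)*9) = -352 + (34 + (-3 + 14)*9) = -352 + (34 + 11*9) = -352 + (34 + 99) = -352 + 133 = -219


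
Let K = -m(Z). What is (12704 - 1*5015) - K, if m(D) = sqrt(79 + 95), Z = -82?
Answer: 7689 + sqrt(174) ≈ 7702.2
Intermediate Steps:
m(D) = sqrt(174)
K = -sqrt(174) ≈ -13.191
(12704 - 1*5015) - K = (12704 - 1*5015) - (-1)*sqrt(174) = (12704 - 5015) + sqrt(174) = 7689 + sqrt(174)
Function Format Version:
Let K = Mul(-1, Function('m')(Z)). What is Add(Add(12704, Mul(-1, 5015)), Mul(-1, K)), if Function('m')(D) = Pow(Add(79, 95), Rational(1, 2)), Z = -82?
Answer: Add(7689, Pow(174, Rational(1, 2))) ≈ 7702.2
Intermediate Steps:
Function('m')(D) = Pow(174, Rational(1, 2))
K = Mul(-1, Pow(174, Rational(1, 2))) ≈ -13.191
Add(Add(12704, Mul(-1, 5015)), Mul(-1, K)) = Add(Add(12704, Mul(-1, 5015)), Mul(-1, Mul(-1, Pow(174, Rational(1, 2))))) = Add(Add(12704, -5015), Pow(174, Rational(1, 2))) = Add(7689, Pow(174, Rational(1, 2)))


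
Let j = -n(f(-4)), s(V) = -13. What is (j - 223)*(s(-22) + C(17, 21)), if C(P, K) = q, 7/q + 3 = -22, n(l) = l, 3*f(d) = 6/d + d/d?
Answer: 221942/75 ≈ 2959.2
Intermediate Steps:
f(d) = ⅓ + 2/d (f(d) = (6/d + d/d)/3 = (6/d + 1)/3 = (1 + 6/d)/3 = ⅓ + 2/d)
q = -7/25 (q = 7/(-3 - 22) = 7/(-25) = 7*(-1/25) = -7/25 ≈ -0.28000)
C(P, K) = -7/25
j = ⅙ (j = -(6 - 4)/(3*(-4)) = -(-1)*2/(3*4) = -1*(-⅙) = ⅙ ≈ 0.16667)
(j - 223)*(s(-22) + C(17, 21)) = (⅙ - 223)*(-13 - 7/25) = -1337/6*(-332/25) = 221942/75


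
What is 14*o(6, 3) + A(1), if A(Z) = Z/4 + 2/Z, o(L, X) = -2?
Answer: -103/4 ≈ -25.750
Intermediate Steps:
A(Z) = 2/Z + Z/4 (A(Z) = Z*(1/4) + 2/Z = Z/4 + 2/Z = 2/Z + Z/4)
14*o(6, 3) + A(1) = 14*(-2) + (2/1 + (1/4)*1) = -28 + (2*1 + 1/4) = -28 + (2 + 1/4) = -28 + 9/4 = -103/4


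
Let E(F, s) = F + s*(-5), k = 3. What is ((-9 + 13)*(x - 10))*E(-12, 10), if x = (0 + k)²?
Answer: 248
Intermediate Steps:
x = 9 (x = (0 + 3)² = 3² = 9)
E(F, s) = F - 5*s
((-9 + 13)*(x - 10))*E(-12, 10) = ((-9 + 13)*(9 - 10))*(-12 - 5*10) = (4*(-1))*(-12 - 50) = -4*(-62) = 248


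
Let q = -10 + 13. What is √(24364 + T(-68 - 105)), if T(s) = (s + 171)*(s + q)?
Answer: 8*√386 ≈ 157.18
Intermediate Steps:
q = 3
T(s) = (3 + s)*(171 + s) (T(s) = (s + 171)*(s + 3) = (171 + s)*(3 + s) = (3 + s)*(171 + s))
√(24364 + T(-68 - 105)) = √(24364 + (513 + (-68 - 105)² + 174*(-68 - 105))) = √(24364 + (513 + (-173)² + 174*(-173))) = √(24364 + (513 + 29929 - 30102)) = √(24364 + 340) = √24704 = 8*√386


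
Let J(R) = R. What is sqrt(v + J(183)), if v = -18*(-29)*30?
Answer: sqrt(15843) ≈ 125.87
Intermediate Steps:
v = 15660 (v = 522*30 = 15660)
sqrt(v + J(183)) = sqrt(15660 + 183) = sqrt(15843)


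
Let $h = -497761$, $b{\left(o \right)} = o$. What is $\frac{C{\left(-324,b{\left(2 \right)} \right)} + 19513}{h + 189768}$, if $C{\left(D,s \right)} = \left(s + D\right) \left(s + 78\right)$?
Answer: $\frac{6247}{307993} \approx 0.020283$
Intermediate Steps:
$C{\left(D,s \right)} = \left(78 + s\right) \left(D + s\right)$ ($C{\left(D,s \right)} = \left(D + s\right) \left(78 + s\right) = \left(78 + s\right) \left(D + s\right)$)
$\frac{C{\left(-324,b{\left(2 \right)} \right)} + 19513}{h + 189768} = \frac{\left(2^{2} + 78 \left(-324\right) + 78 \cdot 2 - 648\right) + 19513}{-497761 + 189768} = \frac{\left(4 - 25272 + 156 - 648\right) + 19513}{-307993} = \left(-25760 + 19513\right) \left(- \frac{1}{307993}\right) = \left(-6247\right) \left(- \frac{1}{307993}\right) = \frac{6247}{307993}$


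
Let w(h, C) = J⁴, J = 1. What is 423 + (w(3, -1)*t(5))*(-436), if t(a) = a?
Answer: -1757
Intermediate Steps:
w(h, C) = 1 (w(h, C) = 1⁴ = 1)
423 + (w(3, -1)*t(5))*(-436) = 423 + (1*5)*(-436) = 423 + 5*(-436) = 423 - 2180 = -1757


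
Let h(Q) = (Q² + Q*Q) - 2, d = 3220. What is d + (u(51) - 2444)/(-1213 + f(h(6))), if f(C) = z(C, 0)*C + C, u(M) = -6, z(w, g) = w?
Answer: 12095090/3757 ≈ 3219.3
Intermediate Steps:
h(Q) = -2 + 2*Q² (h(Q) = (Q² + Q²) - 2 = 2*Q² - 2 = -2 + 2*Q²)
f(C) = C + C² (f(C) = C*C + C = C² + C = C + C²)
d + (u(51) - 2444)/(-1213 + f(h(6))) = 3220 + (-6 - 2444)/(-1213 + (-2 + 2*6²)*(1 + (-2 + 2*6²))) = 3220 - 2450/(-1213 + (-2 + 2*36)*(1 + (-2 + 2*36))) = 3220 - 2450/(-1213 + (-2 + 72)*(1 + (-2 + 72))) = 3220 - 2450/(-1213 + 70*(1 + 70)) = 3220 - 2450/(-1213 + 70*71) = 3220 - 2450/(-1213 + 4970) = 3220 - 2450/3757 = 12095090/3757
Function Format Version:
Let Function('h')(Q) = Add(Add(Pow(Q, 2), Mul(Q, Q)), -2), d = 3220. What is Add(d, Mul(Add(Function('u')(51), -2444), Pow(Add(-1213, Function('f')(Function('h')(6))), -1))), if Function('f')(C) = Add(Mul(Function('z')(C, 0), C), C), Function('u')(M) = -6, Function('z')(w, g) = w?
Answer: Rational(12095090, 3757) ≈ 3219.3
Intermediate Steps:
Function('h')(Q) = Add(-2, Mul(2, Pow(Q, 2))) (Function('h')(Q) = Add(Add(Pow(Q, 2), Pow(Q, 2)), -2) = Add(Mul(2, Pow(Q, 2)), -2) = Add(-2, Mul(2, Pow(Q, 2))))
Function('f')(C) = Add(C, Pow(C, 2)) (Function('f')(C) = Add(Mul(C, C), C) = Add(Pow(C, 2), C) = Add(C, Pow(C, 2)))
Add(d, Mul(Add(Function('u')(51), -2444), Pow(Add(-1213, Function('f')(Function('h')(6))), -1))) = Add(3220, Mul(Add(-6, -2444), Pow(Add(-1213, Mul(Add(-2, Mul(2, Pow(6, 2))), Add(1, Add(-2, Mul(2, Pow(6, 2)))))), -1))) = Add(3220, Mul(-2450, Pow(Add(-1213, Mul(Add(-2, Mul(2, 36)), Add(1, Add(-2, Mul(2, 36))))), -1))) = Add(3220, Mul(-2450, Pow(Add(-1213, Mul(Add(-2, 72), Add(1, Add(-2, 72)))), -1))) = Add(3220, Mul(-2450, Pow(Add(-1213, Mul(70, Add(1, 70))), -1))) = Add(3220, Mul(-2450, Pow(Add(-1213, Mul(70, 71)), -1))) = Add(3220, Mul(-2450, Pow(Add(-1213, 4970), -1))) = Add(3220, Mul(-2450, Pow(3757, -1))) = Add(3220, Mul(-2450, Rational(1, 3757))) = Add(3220, Rational(-2450, 3757)) = Rational(12095090, 3757)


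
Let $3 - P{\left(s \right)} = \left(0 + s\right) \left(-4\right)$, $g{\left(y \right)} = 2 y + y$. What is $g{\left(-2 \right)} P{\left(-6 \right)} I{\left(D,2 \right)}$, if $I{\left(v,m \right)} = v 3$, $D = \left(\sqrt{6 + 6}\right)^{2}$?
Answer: $4536$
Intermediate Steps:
$g{\left(y \right)} = 3 y$
$D = 12$ ($D = \left(\sqrt{12}\right)^{2} = \left(2 \sqrt{3}\right)^{2} = 12$)
$P{\left(s \right)} = 3 + 4 s$ ($P{\left(s \right)} = 3 - \left(0 + s\right) \left(-4\right) = 3 - s \left(-4\right) = 3 - - 4 s = 3 + 4 s$)
$I{\left(v,m \right)} = 3 v$
$g{\left(-2 \right)} P{\left(-6 \right)} I{\left(D,2 \right)} = 3 \left(-2\right) \left(3 + 4 \left(-6\right)\right) 3 \cdot 12 = - 6 \left(3 - 24\right) 36 = \left(-6\right) \left(-21\right) 36 = 126 \cdot 36 = 4536$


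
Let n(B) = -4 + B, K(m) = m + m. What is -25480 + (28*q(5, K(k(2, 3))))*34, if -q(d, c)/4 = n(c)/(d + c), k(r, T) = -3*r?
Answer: -34184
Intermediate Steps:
K(m) = 2*m
q(d, c) = -4*(-4 + c)/(c + d) (q(d, c) = -4*(-4 + c)/(d + c) = -4*(-4 + c)/(c + d))
-25480 + (28*q(5, K(k(2, 3))))*34 = -25480 + (28*(4*(4 - 2*(-3*2))/(2*(-3*2) + 5)))*34 = -25480 + (28*(4*(4 - 2*(-6))/(2*(-6) + 5)))*34 = -25480 + (28*(4*(4 - 1*(-12))/(-12 + 5)))*34 = -25480 + (28*(4*(4 + 12)/(-7)))*34 = -25480 + (28*(4*(-⅐)*16))*34 = -25480 + (28*(-64/7))*34 = -25480 - 256*34 = -25480 - 8704 = -34184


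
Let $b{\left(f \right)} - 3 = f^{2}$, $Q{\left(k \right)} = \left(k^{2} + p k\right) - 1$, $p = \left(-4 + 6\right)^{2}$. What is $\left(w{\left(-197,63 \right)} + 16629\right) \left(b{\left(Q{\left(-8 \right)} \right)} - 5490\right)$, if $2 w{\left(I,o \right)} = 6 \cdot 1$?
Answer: $-75276432$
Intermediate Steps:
$p = 4$ ($p = 2^{2} = 4$)
$w{\left(I,o \right)} = 3$ ($w{\left(I,o \right)} = \frac{6 \cdot 1}{2} = \frac{1}{2} \cdot 6 = 3$)
$Q{\left(k \right)} = -1 + k^{2} + 4 k$ ($Q{\left(k \right)} = \left(k^{2} + 4 k\right) - 1 = -1 + k^{2} + 4 k$)
$b{\left(f \right)} = 3 + f^{2}$
$\left(w{\left(-197,63 \right)} + 16629\right) \left(b{\left(Q{\left(-8 \right)} \right)} - 5490\right) = \left(3 + 16629\right) \left(\left(3 + \left(-1 + \left(-8\right)^{2} + 4 \left(-8\right)\right)^{2}\right) - 5490\right) = 16632 \left(\left(3 + \left(-1 + 64 - 32\right)^{2}\right) - 5490\right) = 16632 \left(\left(3 + 31^{2}\right) - 5490\right) = 16632 \left(\left(3 + 961\right) - 5490\right) = 16632 \left(964 - 5490\right) = 16632 \left(-4526\right) = -75276432$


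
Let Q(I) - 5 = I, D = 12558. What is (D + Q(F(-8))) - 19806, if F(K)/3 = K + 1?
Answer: -7264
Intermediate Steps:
F(K) = 3 + 3*K (F(K) = 3*(K + 1) = 3*(1 + K) = 3 + 3*K)
Q(I) = 5 + I
(D + Q(F(-8))) - 19806 = (12558 + (5 + (3 + 3*(-8)))) - 19806 = (12558 + (5 + (3 - 24))) - 19806 = (12558 + (5 - 21)) - 19806 = (12558 - 16) - 19806 = 12542 - 19806 = -7264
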